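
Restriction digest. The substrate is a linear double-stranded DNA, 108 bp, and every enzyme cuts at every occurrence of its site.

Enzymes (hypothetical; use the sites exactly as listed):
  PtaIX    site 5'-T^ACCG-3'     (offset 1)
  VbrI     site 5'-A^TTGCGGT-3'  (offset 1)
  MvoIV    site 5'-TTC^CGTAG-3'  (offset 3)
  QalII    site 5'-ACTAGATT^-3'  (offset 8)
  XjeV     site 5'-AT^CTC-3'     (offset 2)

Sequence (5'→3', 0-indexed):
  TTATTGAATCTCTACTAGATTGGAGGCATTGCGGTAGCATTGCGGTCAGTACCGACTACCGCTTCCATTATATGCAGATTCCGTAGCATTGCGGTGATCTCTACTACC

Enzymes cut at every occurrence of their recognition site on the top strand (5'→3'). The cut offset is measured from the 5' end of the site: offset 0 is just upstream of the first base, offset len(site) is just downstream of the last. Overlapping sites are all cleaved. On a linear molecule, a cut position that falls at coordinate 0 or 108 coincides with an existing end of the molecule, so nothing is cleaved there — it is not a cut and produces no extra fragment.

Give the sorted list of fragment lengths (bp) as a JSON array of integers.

Site scan:
  PtaIX (TACCG, off=1): starts [49, 56] → cuts [50, 57]
  VbrI (ATTGCGGT, off=1): starts [27, 38, 87] → cuts [28, 39, 88]
  MvoIV (TTCCGTAG, off=3): starts [78] → cuts [81]
  QalII (ACTAGATT, off=8): starts [13] → cuts [21]
  XjeV (ATCTC, off=2): starts [7, 96] → cuts [9, 98]

All cut coordinates (distinct, sorted): [9, 21, 28, 39, 50, 57, 81, 88, 98]

Fragment lengths:
  [0,9): 9 bp
  [9,21): 12 bp
  [21,28): 7 bp
  [28,39): 11 bp
  [39,50): 11 bp
  [50,57): 7 bp
  [57,81): 24 bp
  [81,88): 7 bp
  [88,98): 10 bp
  [98,108): 10 bp

[7,7,7,9,10,10,11,11,12,24]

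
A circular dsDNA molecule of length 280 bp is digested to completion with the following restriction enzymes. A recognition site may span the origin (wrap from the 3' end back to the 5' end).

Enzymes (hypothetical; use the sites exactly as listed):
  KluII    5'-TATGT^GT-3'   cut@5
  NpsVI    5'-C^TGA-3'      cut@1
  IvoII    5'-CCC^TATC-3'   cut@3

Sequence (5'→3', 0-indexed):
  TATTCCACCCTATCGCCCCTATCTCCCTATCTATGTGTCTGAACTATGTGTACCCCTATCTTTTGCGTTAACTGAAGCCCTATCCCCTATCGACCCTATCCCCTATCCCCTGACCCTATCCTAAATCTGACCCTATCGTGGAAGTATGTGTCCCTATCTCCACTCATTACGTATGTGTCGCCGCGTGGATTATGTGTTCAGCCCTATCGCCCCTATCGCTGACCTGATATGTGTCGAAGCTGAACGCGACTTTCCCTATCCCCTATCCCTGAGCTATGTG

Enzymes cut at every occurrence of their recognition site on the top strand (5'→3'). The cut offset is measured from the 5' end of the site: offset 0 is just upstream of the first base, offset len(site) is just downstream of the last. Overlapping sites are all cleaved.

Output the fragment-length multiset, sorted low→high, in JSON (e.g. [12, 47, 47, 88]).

[3,5,5,6,6,6,6,7,7,7,7,7,8,8,8,8,9,9,9,9,9,10,10,11,11,16,16,16,19,22]

Scan for sites:
  KluII TATGTGT/5: at [31, 44, 144, 171, 190, 227, 274] ⇒ [36, 49, 149, 176, 195, 232, 279]
  NpsVI CTGA/1: at [38, 71, 109, 126, 218, 223, 239, 268] ⇒ [39, 72, 110, 127, 219, 224, 240, 269]
  IvoII CCCTATC/3: at [7, 16, 24, 53, 77, 84, 93, 100, 113, 130, 151, 201, 210, 253, 260] ⇒ [10, 19, 27, 56, 80, 87, 96, 103, 116, 133, 154, 204, 213, 256, 263]

Pooled cuts: [10, 19, 27, 36, 39, 49, 56, 72, 80, 87, 96, 103, 110, 116, 127, 133, 149, 154, 176, 195, 204, 213, 219, 224, 232, 240, 256, 263, 269, 279]

Fragments:
  10→19: 9 bp
  19→27: 8 bp
  27→36: 9 bp
  36→39: 3 bp
  39→49: 10 bp
  49→56: 7 bp
  56→72: 16 bp
  72→80: 8 bp
  80→87: 7 bp
  87→96: 9 bp
  96→103: 7 bp
  103→110: 7 bp
  110→116: 6 bp
  116→127: 11 bp
  127→133: 6 bp
  133→149: 16 bp
  149→154: 5 bp
  154→176: 22 bp
  176→195: 19 bp
  195→204: 9 bp
  204→213: 9 bp
  213→219: 6 bp
  219→224: 5 bp
  224→232: 8 bp
  232→240: 8 bp
  240→256: 16 bp
  256→263: 7 bp
  263→269: 6 bp
  269→279: 10 bp
  279→10 (wrap): 280-279+10 = 11 bp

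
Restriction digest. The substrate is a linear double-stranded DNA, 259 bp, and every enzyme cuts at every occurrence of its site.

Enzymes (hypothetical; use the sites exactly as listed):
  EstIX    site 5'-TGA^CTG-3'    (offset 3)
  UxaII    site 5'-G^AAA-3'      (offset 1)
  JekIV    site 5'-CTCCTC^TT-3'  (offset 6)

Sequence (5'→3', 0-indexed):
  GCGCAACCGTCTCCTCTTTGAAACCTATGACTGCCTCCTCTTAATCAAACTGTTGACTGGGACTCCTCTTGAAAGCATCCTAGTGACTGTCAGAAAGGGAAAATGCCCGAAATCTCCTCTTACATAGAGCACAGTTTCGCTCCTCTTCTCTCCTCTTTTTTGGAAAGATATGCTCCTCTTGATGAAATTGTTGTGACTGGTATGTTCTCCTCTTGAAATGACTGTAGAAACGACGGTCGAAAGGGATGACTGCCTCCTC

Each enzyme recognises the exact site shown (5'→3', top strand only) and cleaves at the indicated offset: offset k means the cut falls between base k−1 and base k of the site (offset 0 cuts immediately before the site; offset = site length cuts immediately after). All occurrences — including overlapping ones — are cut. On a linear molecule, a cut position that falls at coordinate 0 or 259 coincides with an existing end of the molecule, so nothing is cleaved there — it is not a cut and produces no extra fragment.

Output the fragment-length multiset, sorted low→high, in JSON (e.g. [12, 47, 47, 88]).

[3,3,4,6,6,6,6,7,8,10,10,10,10,10,10,10,12,12,12,15,15,16,16,16,26]

Per-enzyme occurrences:
  EstIX (TGACTG, off=3): starts [27, 53, 83, 193, 218, 246] → cuts [30, 56, 86, 196, 221, 249]
  UxaII (GAAA, off=1): starts [19, 70, 92, 98, 108, 162, 183, 214, 226, 238] → cuts [20, 71, 93, 99, 109, 163, 184, 215, 227, 239]
  JekIV (CTCCTCTT, off=6): starts [10, 34, 62, 113, 139, 149, 172, 206] → cuts [16, 40, 68, 119, 145, 155, 178, 212]

All cut coordinates (distinct, sorted): [16, 20, 30, 40, 56, 68, 71, 86, 93, 99, 109, 119, 145, 155, 163, 178, 184, 196, 212, 215, 221, 227, 239, 249]

Fragments:
  [0,16): 16 bp
  [16,20): 4 bp
  [20,30): 10 bp
  [30,40): 10 bp
  [40,56): 16 bp
  [56,68): 12 bp
  [68,71): 3 bp
  [71,86): 15 bp
  [86,93): 7 bp
  [93,99): 6 bp
  [99,109): 10 bp
  [109,119): 10 bp
  [119,145): 26 bp
  [145,155): 10 bp
  [155,163): 8 bp
  [163,178): 15 bp
  [178,184): 6 bp
  [184,196): 12 bp
  [196,212): 16 bp
  [212,215): 3 bp
  [215,221): 6 bp
  [221,227): 6 bp
  [227,239): 12 bp
  [239,249): 10 bp
  [249,259): 10 bp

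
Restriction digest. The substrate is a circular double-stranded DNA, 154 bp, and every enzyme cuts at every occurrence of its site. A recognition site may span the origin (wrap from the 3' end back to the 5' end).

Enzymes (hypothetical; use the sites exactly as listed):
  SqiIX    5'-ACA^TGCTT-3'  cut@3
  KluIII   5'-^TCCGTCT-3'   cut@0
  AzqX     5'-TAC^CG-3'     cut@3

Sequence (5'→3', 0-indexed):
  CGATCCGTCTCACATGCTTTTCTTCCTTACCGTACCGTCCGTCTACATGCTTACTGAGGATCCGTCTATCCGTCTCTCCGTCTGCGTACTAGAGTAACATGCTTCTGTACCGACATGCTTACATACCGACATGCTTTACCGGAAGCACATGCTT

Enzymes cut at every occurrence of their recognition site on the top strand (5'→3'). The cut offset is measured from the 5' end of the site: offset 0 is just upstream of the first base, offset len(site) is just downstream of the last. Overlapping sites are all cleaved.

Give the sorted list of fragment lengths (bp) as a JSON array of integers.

[2,5,5,5,8,8,8,8,10,10,11,11,11,13,16,23]

Site scan:
  SqiIX ACATGCTT/3: at [11, 44, 96, 112, 128, 146] ⇒ [14, 47, 99, 115, 131, 149]
  KluIII TCCGTCT/0: at [3, 37, 60, 68, 76] ⇒ [3, 37, 60, 68, 76]
  AzqX TACCG/3: at [27, 32, 107, 123, 136] ⇒ [30, 35, 110, 126, 139]

All cut coordinates (distinct, sorted): [3, 14, 30, 35, 37, 47, 60, 68, 76, 99, 110, 115, 126, 131, 139, 149]

Fragment lengths:
  3→14: 11 bp
  14→30: 16 bp
  30→35: 5 bp
  35→37: 2 bp
  37→47: 10 bp
  47→60: 13 bp
  60→68: 8 bp
  68→76: 8 bp
  76→99: 23 bp
  99→110: 11 bp
  110→115: 5 bp
  115→126: 11 bp
  126→131: 5 bp
  131→139: 8 bp
  139→149: 10 bp
  149→3 (wrap): 154-149+3 = 8 bp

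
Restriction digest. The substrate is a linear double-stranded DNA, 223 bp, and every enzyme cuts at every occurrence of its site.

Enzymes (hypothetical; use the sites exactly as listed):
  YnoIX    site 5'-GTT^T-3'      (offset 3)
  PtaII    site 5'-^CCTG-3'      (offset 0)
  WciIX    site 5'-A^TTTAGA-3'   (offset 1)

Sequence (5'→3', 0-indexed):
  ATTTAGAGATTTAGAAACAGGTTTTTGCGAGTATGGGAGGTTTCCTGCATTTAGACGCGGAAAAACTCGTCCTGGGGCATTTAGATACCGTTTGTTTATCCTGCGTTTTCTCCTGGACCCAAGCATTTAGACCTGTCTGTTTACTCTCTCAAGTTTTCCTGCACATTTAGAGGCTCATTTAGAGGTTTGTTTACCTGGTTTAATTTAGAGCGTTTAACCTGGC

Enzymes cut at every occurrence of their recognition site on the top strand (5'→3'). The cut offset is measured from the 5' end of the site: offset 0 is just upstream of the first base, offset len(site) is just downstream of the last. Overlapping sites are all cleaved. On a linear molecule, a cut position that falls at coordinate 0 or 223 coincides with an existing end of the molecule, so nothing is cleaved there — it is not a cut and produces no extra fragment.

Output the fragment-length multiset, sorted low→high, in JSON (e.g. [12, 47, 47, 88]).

Site scan:
  YnoIX (GTTT, off=3): starts [20, 39, 89, 93, 104, 138, 152, 184, 188, 197, 211] → cuts [23, 42, 92, 96, 107, 141, 155, 187, 191, 200, 214]
  PtaII (CCTG, off=0): starts [43, 70, 99, 111, 131, 157, 193, 217] → cuts [43, 70, 99, 111, 131, 157, 193, 217]
  WciIX (ATTTAGA, off=1): starts [0, 8, 48, 78, 124, 164, 176, 202] → cuts [1, 9, 49, 79, 125, 165, 177, 203]

All cut coordinates (distinct, sorted): [1, 9, 23, 42, 43, 49, 70, 79, 92, 96, 99, 107, 111, 125, 131, 141, 155, 157, 165, 177, 187, 191, 193, 200, 203, 214, 217]

Fragments:
  [0,1): 1 bp
  [1,9): 8 bp
  [9,23): 14 bp
  [23,42): 19 bp
  [42,43): 1 bp
  [43,49): 6 bp
  [49,70): 21 bp
  [70,79): 9 bp
  [79,92): 13 bp
  [92,96): 4 bp
  [96,99): 3 bp
  [99,107): 8 bp
  [107,111): 4 bp
  [111,125): 14 bp
  [125,131): 6 bp
  [131,141): 10 bp
  [141,155): 14 bp
  [155,157): 2 bp
  [157,165): 8 bp
  [165,177): 12 bp
  [177,187): 10 bp
  [187,191): 4 bp
  [191,193): 2 bp
  [193,200): 7 bp
  [200,203): 3 bp
  [203,214): 11 bp
  [214,217): 3 bp
  [217,223): 6 bp

[1,1,2,2,3,3,3,4,4,4,6,6,6,7,8,8,8,9,10,10,11,12,13,14,14,14,19,21]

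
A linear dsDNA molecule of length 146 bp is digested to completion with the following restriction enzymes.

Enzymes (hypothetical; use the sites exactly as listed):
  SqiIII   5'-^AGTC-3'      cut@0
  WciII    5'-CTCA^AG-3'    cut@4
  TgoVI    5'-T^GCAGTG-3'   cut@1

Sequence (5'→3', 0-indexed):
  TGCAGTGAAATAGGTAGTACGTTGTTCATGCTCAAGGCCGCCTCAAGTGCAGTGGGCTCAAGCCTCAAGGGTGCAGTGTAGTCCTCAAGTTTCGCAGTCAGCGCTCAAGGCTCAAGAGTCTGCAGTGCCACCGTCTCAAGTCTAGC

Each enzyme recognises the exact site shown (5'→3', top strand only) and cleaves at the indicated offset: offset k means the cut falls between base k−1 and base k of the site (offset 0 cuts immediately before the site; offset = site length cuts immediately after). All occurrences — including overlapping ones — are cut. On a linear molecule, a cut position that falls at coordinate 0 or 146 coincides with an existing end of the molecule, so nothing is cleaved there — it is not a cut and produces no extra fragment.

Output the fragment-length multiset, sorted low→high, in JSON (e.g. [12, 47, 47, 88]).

Scan for sites:
  SqiIII (AGTC, off=0): starts [79, 95, 116, 138] → cuts [79, 95, 116, 138]
  WciII (CTCAAG, off=4): starts [30, 41, 56, 63, 83, 103, 110, 134] → cuts [34, 45, 60, 67, 87, 107, 114, 138]
  TgoVI (TGCAGTG, off=1): starts [0, 47, 71, 120] → cuts [1, 48, 72, 121]

All cut coordinates (distinct, sorted): [1, 34, 45, 48, 60, 67, 72, 79, 87, 95, 107, 114, 116, 121, 138]

Fragments:
  [0,1): 1 bp
  [1,34): 33 bp
  [34,45): 11 bp
  [45,48): 3 bp
  [48,60): 12 bp
  [60,67): 7 bp
  [67,72): 5 bp
  [72,79): 7 bp
  [79,87): 8 bp
  [87,95): 8 bp
  [95,107): 12 bp
  [107,114): 7 bp
  [114,116): 2 bp
  [116,121): 5 bp
  [121,138): 17 bp
  [138,146): 8 bp

[1,2,3,5,5,7,7,7,8,8,8,11,12,12,17,33]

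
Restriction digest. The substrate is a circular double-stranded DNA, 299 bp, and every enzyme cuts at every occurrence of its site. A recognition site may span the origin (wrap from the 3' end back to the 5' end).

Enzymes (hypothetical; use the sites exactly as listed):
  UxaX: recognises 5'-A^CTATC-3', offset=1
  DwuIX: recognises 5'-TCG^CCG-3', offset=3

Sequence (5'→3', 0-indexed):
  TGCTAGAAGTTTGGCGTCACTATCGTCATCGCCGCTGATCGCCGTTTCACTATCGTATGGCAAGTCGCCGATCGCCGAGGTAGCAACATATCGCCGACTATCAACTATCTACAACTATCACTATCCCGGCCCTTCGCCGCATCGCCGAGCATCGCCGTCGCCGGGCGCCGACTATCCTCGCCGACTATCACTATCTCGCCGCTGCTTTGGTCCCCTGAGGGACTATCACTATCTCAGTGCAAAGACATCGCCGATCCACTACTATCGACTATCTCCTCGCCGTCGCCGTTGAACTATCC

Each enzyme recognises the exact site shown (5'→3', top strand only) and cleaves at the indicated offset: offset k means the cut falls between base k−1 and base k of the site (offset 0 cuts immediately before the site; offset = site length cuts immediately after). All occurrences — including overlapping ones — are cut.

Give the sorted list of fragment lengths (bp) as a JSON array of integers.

[4,4,6,6,6,6,6,7,7,7,8,8,8,8,9,10,10,10,11,11,11,12,16,18,19,22,24,25]

Site scan:
  UxaX (ACTATC, off=1): starts [18, 48, 96, 103, 113, 119, 170, 183, 189, 221, 227, 260, 267, 292] → cuts [19, 49, 97, 104, 114, 120, 171, 184, 190, 222, 228, 261, 268, 293]
  DwuIX (TCGCCG, off=3): starts [28, 38, 64, 71, 90, 133, 141, 151, 157, 177, 195, 247, 276, 282] → cuts [31, 41, 67, 74, 93, 136, 144, 154, 160, 180, 198, 250, 279, 285]

All cut coordinates (distinct, sorted): [19, 31, 41, 49, 67, 74, 93, 97, 104, 114, 120, 136, 144, 154, 160, 171, 180, 184, 190, 198, 222, 228, 250, 261, 268, 279, 285, 293]

Fragments:
  19→31: 12 bp
  31→41: 10 bp
  41→49: 8 bp
  49→67: 18 bp
  67→74: 7 bp
  74→93: 19 bp
  93→97: 4 bp
  97→104: 7 bp
  104→114: 10 bp
  114→120: 6 bp
  120→136: 16 bp
  136→144: 8 bp
  144→154: 10 bp
  154→160: 6 bp
  160→171: 11 bp
  171→180: 9 bp
  180→184: 4 bp
  184→190: 6 bp
  190→198: 8 bp
  198→222: 24 bp
  222→228: 6 bp
  228→250: 22 bp
  250→261: 11 bp
  261→268: 7 bp
  268→279: 11 bp
  279→285: 6 bp
  285→293: 8 bp
  293→19 (wrap): 299-293+19 = 25 bp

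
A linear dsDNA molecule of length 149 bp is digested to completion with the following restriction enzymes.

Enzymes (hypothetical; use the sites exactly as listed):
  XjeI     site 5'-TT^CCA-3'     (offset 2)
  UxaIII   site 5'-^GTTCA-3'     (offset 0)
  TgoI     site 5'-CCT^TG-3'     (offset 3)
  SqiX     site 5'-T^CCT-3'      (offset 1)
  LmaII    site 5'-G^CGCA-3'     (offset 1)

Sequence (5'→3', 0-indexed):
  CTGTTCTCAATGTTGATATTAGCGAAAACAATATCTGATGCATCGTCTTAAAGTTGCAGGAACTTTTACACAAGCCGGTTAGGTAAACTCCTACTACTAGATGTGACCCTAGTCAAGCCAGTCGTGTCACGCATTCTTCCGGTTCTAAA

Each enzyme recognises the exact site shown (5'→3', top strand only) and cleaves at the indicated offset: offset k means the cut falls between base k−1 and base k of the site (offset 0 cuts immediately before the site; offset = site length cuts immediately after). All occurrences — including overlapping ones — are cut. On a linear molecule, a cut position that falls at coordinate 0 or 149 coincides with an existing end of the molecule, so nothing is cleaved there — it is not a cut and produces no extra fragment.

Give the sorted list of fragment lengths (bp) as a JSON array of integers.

[60,89]

Scan for sites:
  XjeI (TTCCA, off=2): no sites
  UxaIII (GTTCA, off=0): no sites
  TgoI (CCTTG, off=3): no sites
  SqiX (TCCT, off=1): starts [88] → cuts [89]
  LmaII (GCGCA, off=1): no sites

Pooled cuts: [89]

Fragment lengths:
  [0,89): 89 bp
  [89,149): 60 bp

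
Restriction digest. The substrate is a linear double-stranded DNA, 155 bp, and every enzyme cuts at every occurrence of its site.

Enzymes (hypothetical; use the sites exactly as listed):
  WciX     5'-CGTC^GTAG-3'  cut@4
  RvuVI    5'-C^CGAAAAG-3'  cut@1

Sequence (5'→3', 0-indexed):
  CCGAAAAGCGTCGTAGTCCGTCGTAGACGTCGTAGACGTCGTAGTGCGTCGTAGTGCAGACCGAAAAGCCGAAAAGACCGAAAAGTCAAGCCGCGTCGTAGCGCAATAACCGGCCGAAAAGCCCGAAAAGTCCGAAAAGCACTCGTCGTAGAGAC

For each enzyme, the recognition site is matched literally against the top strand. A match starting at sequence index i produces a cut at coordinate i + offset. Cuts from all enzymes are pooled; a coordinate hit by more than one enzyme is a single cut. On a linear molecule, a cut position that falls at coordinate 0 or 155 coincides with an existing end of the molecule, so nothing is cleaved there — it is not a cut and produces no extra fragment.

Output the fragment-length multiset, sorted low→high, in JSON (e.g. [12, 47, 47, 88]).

Per-enzyme occurrences:
  WciX (CGTCGTAG, off=4): starts [8, 18, 27, 36, 46, 93, 143] → cuts [12, 22, 31, 40, 50, 97, 147]
  RvuVI (CCGAAAAG, off=1): starts [0, 60, 68, 77, 113, 122, 131] → cuts [1, 61, 69, 78, 114, 123, 132]

All cut coordinates (distinct, sorted): [1, 12, 22, 31, 40, 50, 61, 69, 78, 97, 114, 123, 132, 147]

Fragments:
  [0,1): 1 bp
  [1,12): 11 bp
  [12,22): 10 bp
  [22,31): 9 bp
  [31,40): 9 bp
  [40,50): 10 bp
  [50,61): 11 bp
  [61,69): 8 bp
  [69,78): 9 bp
  [78,97): 19 bp
  [97,114): 17 bp
  [114,123): 9 bp
  [123,132): 9 bp
  [132,147): 15 bp
  [147,155): 8 bp

[1,8,8,9,9,9,9,9,10,10,11,11,15,17,19]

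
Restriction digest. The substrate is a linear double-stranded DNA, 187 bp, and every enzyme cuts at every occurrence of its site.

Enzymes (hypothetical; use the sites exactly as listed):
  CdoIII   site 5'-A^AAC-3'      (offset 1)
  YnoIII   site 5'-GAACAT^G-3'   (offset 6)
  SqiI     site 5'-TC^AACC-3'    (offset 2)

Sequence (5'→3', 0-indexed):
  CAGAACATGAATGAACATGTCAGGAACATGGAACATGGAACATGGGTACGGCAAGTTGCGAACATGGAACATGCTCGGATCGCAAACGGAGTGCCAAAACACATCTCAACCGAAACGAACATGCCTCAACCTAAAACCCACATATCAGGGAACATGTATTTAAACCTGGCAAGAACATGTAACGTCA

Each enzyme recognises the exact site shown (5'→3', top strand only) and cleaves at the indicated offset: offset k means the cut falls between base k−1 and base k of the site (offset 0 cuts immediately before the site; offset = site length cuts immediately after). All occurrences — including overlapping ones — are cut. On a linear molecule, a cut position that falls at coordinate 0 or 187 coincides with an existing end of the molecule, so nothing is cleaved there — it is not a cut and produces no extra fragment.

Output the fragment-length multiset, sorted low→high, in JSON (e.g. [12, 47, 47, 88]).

Site scan:
  CdoIII AAAC/1: at [83, 96, 112, 133, 161] ⇒ [84, 97, 113, 134, 162]
  YnoIII GAACATG/6: at [2, 12, 23, 30, 37, 59, 66, 116, 149, 172] ⇒ [8, 18, 29, 36, 43, 65, 72, 122, 155, 178]
  SqiI TCAACC/2: at [105, 125] ⇒ [107, 127]

All cut coordinates (distinct, sorted): [8, 18, 29, 36, 43, 65, 72, 84, 97, 107, 113, 122, 127, 134, 155, 162, 178]

Fragments:
  [0,8): 8 bp
  [8,18): 10 bp
  [18,29): 11 bp
  [29,36): 7 bp
  [36,43): 7 bp
  [43,65): 22 bp
  [65,72): 7 bp
  [72,84): 12 bp
  [84,97): 13 bp
  [97,107): 10 bp
  [107,113): 6 bp
  [113,122): 9 bp
  [122,127): 5 bp
  [127,134): 7 bp
  [134,155): 21 bp
  [155,162): 7 bp
  [162,178): 16 bp
  [178,187): 9 bp

[5,6,7,7,7,7,7,8,9,9,10,10,11,12,13,16,21,22]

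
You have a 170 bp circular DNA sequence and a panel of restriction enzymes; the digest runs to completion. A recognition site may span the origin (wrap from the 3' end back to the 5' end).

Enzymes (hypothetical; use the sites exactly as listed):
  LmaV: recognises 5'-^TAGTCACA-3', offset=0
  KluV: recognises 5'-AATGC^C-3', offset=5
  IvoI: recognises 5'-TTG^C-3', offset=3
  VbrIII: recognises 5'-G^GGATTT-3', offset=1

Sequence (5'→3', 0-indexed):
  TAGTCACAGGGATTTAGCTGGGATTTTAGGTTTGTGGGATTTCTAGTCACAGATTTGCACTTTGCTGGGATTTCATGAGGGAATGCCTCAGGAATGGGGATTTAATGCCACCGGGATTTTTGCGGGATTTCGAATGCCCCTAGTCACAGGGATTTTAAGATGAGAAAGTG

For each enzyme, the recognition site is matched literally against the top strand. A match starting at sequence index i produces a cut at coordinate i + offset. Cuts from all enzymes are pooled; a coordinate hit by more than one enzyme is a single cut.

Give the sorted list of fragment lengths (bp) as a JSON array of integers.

Scan for sites:
  LmaV (TAGTCACA, off=0): starts [0, 43, 140] → cuts [0, 43, 140]
  KluV (AATGCC, off=5): starts [81, 103, 132] → cuts [86, 108, 137]
  IvoI (TTGC, off=3): starts [54, 61, 119] → cuts [57, 64, 122]
  VbrIII (GGGATTT, off=1): starts [8, 19, 35, 66, 96, 112, 123, 148] → cuts [9, 20, 36, 67, 97, 113, 124, 149]

All cut coordinates (distinct, sorted): [0, 9, 20, 36, 43, 57, 64, 67, 86, 97, 108, 113, 122, 124, 137, 140, 149]

Fragments:
  0→9: 9 bp
  9→20: 11 bp
  20→36: 16 bp
  36→43: 7 bp
  43→57: 14 bp
  57→64: 7 bp
  64→67: 3 bp
  67→86: 19 bp
  86→97: 11 bp
  97→108: 11 bp
  108→113: 5 bp
  113→122: 9 bp
  122→124: 2 bp
  124→137: 13 bp
  137→140: 3 bp
  140→149: 9 bp
  149→0 (wrap): 170-149+0 = 21 bp

[2,3,3,5,7,7,9,9,9,11,11,11,13,14,16,19,21]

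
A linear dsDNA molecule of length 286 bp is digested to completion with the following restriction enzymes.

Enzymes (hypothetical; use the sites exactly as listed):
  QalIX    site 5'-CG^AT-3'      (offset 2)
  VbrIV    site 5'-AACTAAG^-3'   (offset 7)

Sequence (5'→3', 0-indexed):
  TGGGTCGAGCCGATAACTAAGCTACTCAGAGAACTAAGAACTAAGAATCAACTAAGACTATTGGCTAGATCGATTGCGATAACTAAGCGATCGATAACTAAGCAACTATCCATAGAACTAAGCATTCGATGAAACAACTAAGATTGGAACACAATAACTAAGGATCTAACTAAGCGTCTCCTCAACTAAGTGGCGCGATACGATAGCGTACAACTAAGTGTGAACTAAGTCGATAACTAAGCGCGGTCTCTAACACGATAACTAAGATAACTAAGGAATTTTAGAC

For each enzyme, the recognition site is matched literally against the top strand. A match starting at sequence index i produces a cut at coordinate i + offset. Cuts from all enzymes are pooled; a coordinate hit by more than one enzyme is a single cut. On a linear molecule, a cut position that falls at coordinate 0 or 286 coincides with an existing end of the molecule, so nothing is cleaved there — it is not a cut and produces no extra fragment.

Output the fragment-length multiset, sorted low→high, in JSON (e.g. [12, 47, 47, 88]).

[2,3,4,5,6,6,7,7,9,9,9,9,9,9,11,11,11,12,12,14,16,16,16,16,17,20,20]

Per-enzyme occurrences:
  QalIX CGAT/2: at [10, 70, 76, 87, 91, 126, 195, 200, 230, 255] ⇒ [12, 72, 78, 89, 93, 128, 197, 202, 232, 257]
  VbrIV AACTAAG/7: at [14, 31, 38, 49, 80, 95, 115, 135, 155, 167, 183, 211, 222, 234, 259, 268] ⇒ [21, 38, 45, 56, 87, 102, 122, 142, 162, 174, 190, 218, 229, 241, 266, 275]

Pooled cuts: [12, 21, 38, 45, 56, 72, 78, 87, 89, 93, 102, 122, 128, 142, 162, 174, 190, 197, 202, 218, 229, 232, 241, 257, 266, 275]

Fragments:
  [0,12): 12 bp
  [12,21): 9 bp
  [21,38): 17 bp
  [38,45): 7 bp
  [45,56): 11 bp
  [56,72): 16 bp
  [72,78): 6 bp
  [78,87): 9 bp
  [87,89): 2 bp
  [89,93): 4 bp
  [93,102): 9 bp
  [102,122): 20 bp
  [122,128): 6 bp
  [128,142): 14 bp
  [142,162): 20 bp
  [162,174): 12 bp
  [174,190): 16 bp
  [190,197): 7 bp
  [197,202): 5 bp
  [202,218): 16 bp
  [218,229): 11 bp
  [229,232): 3 bp
  [232,241): 9 bp
  [241,257): 16 bp
  [257,266): 9 bp
  [266,275): 9 bp
  [275,286): 11 bp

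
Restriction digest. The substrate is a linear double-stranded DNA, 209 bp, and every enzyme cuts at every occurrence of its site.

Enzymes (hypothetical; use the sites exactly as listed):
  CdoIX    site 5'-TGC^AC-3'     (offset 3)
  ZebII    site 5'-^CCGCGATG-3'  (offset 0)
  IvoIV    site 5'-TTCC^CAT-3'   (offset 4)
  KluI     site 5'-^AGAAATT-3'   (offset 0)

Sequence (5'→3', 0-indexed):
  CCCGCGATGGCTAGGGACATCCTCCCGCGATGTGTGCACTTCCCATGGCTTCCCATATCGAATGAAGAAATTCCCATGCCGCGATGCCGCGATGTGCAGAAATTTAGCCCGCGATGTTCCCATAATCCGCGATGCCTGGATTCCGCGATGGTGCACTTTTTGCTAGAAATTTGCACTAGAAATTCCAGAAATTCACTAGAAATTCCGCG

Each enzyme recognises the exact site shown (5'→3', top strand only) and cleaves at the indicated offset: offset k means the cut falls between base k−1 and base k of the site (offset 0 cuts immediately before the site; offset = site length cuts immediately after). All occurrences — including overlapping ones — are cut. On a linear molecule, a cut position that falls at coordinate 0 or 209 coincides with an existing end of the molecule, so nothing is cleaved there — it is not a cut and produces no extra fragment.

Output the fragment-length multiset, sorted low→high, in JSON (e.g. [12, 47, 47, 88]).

[1,3,4,6,6,8,9,9,10,10,10,11,11,11,12,12,12,12,13,16,23]

Site scan:
  CdoIX (TGCAC, off=3): starts [34, 151, 171] → cuts [37, 154, 174]
  ZebII (CCGCGATG, off=0): starts [1, 24, 78, 86, 108, 126, 142] → cuts [1, 24, 78, 86, 108, 126, 142]
  IvoIV (TTCCCAT, off=4): starts [39, 49, 70, 116] → cuts [43, 53, 74, 120]
  KluI (AGAAATT, off=0): starts [65, 97, 164, 177, 186, 197] → cuts [65, 97, 164, 177, 186, 197]

Pooled cuts: [1, 24, 37, 43, 53, 65, 74, 78, 86, 97, 108, 120, 126, 142, 154, 164, 174, 177, 186, 197]

Fragment lengths:
  [0,1): 1 bp
  [1,24): 23 bp
  [24,37): 13 bp
  [37,43): 6 bp
  [43,53): 10 bp
  [53,65): 12 bp
  [65,74): 9 bp
  [74,78): 4 bp
  [78,86): 8 bp
  [86,97): 11 bp
  [97,108): 11 bp
  [108,120): 12 bp
  [120,126): 6 bp
  [126,142): 16 bp
  [142,154): 12 bp
  [154,164): 10 bp
  [164,174): 10 bp
  [174,177): 3 bp
  [177,186): 9 bp
  [186,197): 11 bp
  [197,209): 12 bp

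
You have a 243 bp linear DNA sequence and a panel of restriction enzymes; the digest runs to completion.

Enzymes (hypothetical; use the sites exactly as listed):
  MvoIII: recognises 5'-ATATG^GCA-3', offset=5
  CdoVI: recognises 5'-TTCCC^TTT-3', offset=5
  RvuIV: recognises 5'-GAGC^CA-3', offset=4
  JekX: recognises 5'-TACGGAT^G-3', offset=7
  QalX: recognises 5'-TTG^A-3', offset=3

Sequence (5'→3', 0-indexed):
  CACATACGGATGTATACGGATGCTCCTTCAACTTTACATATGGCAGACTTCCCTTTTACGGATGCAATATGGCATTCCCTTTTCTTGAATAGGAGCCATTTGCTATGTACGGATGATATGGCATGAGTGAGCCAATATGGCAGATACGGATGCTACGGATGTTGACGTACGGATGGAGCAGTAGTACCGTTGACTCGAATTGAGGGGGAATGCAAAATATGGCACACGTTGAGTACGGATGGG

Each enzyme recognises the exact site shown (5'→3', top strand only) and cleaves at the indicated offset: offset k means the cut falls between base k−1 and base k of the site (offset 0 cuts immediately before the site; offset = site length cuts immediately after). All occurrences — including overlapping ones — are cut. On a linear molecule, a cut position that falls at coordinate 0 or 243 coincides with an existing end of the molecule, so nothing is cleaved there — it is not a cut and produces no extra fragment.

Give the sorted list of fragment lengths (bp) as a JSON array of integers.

[3,4,6,7,8,8,8,9,9,9,10,10,10,10,10,11,11,12,12,18,18,19,21]

Per-enzyme occurrences:
  MvoIII ATATGGCA/5: at [37, 66, 115, 134, 216] ⇒ [42, 71, 120, 139, 221]
  CdoVI TTCCCTTT/5: at [48, 74] ⇒ [53, 79]
  RvuIV GAGCCA/4: at [92, 128] ⇒ [96, 132]
  JekX TACGGATG/7: at [4, 14, 56, 107, 144, 153, 167, 233] ⇒ [11, 21, 63, 114, 151, 160, 174, 240]
  QalX TTGA/3: at [84, 161, 189, 199, 228] ⇒ [87, 164, 192, 202, 231]

Pooled cuts: [11, 21, 42, 53, 63, 71, 79, 87, 96, 114, 120, 132, 139, 151, 160, 164, 174, 192, 202, 221, 231, 240]

Fragments:
  [0,11): 11 bp
  [11,21): 10 bp
  [21,42): 21 bp
  [42,53): 11 bp
  [53,63): 10 bp
  [63,71): 8 bp
  [71,79): 8 bp
  [79,87): 8 bp
  [87,96): 9 bp
  [96,114): 18 bp
  [114,120): 6 bp
  [120,132): 12 bp
  [132,139): 7 bp
  [139,151): 12 bp
  [151,160): 9 bp
  [160,164): 4 bp
  [164,174): 10 bp
  [174,192): 18 bp
  [192,202): 10 bp
  [202,221): 19 bp
  [221,231): 10 bp
  [231,240): 9 bp
  [240,243): 3 bp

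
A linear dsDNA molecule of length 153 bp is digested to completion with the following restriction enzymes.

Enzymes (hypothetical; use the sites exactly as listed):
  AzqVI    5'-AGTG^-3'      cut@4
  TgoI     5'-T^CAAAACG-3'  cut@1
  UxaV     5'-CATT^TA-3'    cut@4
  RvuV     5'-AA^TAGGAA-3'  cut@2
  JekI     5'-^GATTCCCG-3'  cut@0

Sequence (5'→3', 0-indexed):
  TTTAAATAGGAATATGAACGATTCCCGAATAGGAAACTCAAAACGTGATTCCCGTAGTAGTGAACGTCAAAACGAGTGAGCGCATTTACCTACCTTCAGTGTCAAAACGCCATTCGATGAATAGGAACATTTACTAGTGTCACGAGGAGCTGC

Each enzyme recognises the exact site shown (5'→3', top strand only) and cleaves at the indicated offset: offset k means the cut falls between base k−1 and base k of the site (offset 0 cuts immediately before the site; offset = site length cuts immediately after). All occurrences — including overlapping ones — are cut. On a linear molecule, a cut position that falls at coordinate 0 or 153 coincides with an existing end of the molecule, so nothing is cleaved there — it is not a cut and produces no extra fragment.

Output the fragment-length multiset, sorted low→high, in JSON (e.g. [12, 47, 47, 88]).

Per-enzyme occurrences:
  AzqVI (AGTG, off=4): starts [58, 74, 97, 135] → cuts [62, 78, 101, 139]
  TgoI (TCAAAACG, off=1): starts [37, 66, 101] → cuts [38, 67, 102]
  UxaV (CATTTA, off=4): starts [82, 127] → cuts [86, 131]
  RvuV (AATAGGAA, off=2): starts [4, 27, 119] → cuts [6, 29, 121]
  JekI (GATTCCCG, off=0): starts [19, 46] → cuts [19, 46]

All cut coordinates (distinct, sorted): [6, 19, 29, 38, 46, 62, 67, 78, 86, 101, 102, 121, 131, 139]

Fragments:
  [0,6): 6 bp
  [6,19): 13 bp
  [19,29): 10 bp
  [29,38): 9 bp
  [38,46): 8 bp
  [46,62): 16 bp
  [62,67): 5 bp
  [67,78): 11 bp
  [78,86): 8 bp
  [86,101): 15 bp
  [101,102): 1 bp
  [102,121): 19 bp
  [121,131): 10 bp
  [131,139): 8 bp
  [139,153): 14 bp

[1,5,6,8,8,8,9,10,10,11,13,14,15,16,19]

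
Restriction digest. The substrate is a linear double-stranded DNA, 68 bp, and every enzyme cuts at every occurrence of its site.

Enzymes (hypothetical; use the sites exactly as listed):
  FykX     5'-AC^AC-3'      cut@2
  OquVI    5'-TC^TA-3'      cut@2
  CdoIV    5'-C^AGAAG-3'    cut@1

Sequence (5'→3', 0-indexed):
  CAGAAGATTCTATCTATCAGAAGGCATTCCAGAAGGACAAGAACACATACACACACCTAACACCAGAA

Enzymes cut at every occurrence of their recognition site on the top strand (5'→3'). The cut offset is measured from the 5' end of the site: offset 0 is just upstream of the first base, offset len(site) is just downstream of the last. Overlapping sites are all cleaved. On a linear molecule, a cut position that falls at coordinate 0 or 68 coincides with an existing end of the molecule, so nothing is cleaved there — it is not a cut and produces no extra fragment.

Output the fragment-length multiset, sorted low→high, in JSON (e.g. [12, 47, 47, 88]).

[1,2,2,4,4,6,7,7,9,12,14]

Per-enzyme occurrences:
  FykX ACAC/2: at [42, 48, 50, 52, 59] ⇒ [44, 50, 52, 54, 61]
  OquVI TCTA/2: at [8, 12] ⇒ [10, 14]
  CdoIV CAGAAG/1: at [0, 17, 29] ⇒ [1, 18, 30]

Pooled cuts: [1, 10, 14, 18, 30, 44, 50, 52, 54, 61]

Fragment lengths:
  [0,1): 1 bp
  [1,10): 9 bp
  [10,14): 4 bp
  [14,18): 4 bp
  [18,30): 12 bp
  [30,44): 14 bp
  [44,50): 6 bp
  [50,52): 2 bp
  [52,54): 2 bp
  [54,61): 7 bp
  [61,68): 7 bp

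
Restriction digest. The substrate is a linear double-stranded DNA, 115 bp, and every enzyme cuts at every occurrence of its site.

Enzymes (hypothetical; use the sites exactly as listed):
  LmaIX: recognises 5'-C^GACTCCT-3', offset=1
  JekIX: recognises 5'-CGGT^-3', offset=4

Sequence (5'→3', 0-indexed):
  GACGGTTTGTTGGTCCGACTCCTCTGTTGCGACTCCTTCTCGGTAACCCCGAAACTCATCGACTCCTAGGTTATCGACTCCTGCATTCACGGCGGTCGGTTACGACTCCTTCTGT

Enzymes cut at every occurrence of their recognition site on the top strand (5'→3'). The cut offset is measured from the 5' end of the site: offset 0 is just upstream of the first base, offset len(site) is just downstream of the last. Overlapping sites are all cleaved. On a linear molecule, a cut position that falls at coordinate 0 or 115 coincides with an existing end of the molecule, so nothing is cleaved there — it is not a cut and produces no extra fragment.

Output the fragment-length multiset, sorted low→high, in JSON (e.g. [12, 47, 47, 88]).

[3,4,6,10,12,14,14,15,16,21]

Per-enzyme occurrences:
  LmaIX CGACTCCT/1: at [15, 29, 59, 74, 102] ⇒ [16, 30, 60, 75, 103]
  JekIX CGGT/4: at [2, 40, 92, 96] ⇒ [6, 44, 96, 100]

Pooled cuts: [6, 16, 30, 44, 60, 75, 96, 100, 103]

Fragments:
  [0,6): 6 bp
  [6,16): 10 bp
  [16,30): 14 bp
  [30,44): 14 bp
  [44,60): 16 bp
  [60,75): 15 bp
  [75,96): 21 bp
  [96,100): 4 bp
  [100,103): 3 bp
  [103,115): 12 bp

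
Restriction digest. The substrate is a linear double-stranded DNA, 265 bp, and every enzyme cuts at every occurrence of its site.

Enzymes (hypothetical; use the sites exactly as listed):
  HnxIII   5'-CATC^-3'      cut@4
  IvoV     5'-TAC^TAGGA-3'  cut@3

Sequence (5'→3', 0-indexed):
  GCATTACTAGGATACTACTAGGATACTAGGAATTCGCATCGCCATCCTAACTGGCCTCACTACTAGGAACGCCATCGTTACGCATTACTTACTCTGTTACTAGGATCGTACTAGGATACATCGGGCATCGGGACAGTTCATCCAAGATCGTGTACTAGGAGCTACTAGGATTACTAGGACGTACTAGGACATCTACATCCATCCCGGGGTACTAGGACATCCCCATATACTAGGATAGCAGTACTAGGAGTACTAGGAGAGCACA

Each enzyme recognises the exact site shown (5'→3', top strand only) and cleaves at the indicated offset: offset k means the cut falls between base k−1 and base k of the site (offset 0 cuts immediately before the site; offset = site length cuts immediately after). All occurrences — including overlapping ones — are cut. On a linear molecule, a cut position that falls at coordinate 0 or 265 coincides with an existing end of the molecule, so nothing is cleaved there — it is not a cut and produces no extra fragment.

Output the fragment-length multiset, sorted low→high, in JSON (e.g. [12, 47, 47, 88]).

Site scan:
  HnxIII CATC/4: at [36, 42, 72, 118, 125, 138, 189, 195, 199, 217] ⇒ [40, 46, 76, 122, 129, 142, 193, 199, 203, 221]
  IvoV TACTAGGA/3: at [4, 15, 23, 60, 97, 108, 152, 162, 171, 181, 209, 227, 241, 250] ⇒ [7, 18, 26, 63, 100, 111, 155, 165, 174, 184, 212, 230, 244, 253]

Pooled cuts: [7, 18, 26, 40, 46, 63, 76, 100, 111, 122, 129, 142, 155, 165, 174, 184, 193, 199, 203, 212, 221, 230, 244, 253]

Fragments:
  [0,7): 7 bp
  [7,18): 11 bp
  [18,26): 8 bp
  [26,40): 14 bp
  [40,46): 6 bp
  [46,63): 17 bp
  [63,76): 13 bp
  [76,100): 24 bp
  [100,111): 11 bp
  [111,122): 11 bp
  [122,129): 7 bp
  [129,142): 13 bp
  [142,155): 13 bp
  [155,165): 10 bp
  [165,174): 9 bp
  [174,184): 10 bp
  [184,193): 9 bp
  [193,199): 6 bp
  [199,203): 4 bp
  [203,212): 9 bp
  [212,221): 9 bp
  [221,230): 9 bp
  [230,244): 14 bp
  [244,253): 9 bp
  [253,265): 12 bp

[4,6,6,7,7,8,9,9,9,9,9,9,10,10,11,11,11,12,13,13,13,14,14,17,24]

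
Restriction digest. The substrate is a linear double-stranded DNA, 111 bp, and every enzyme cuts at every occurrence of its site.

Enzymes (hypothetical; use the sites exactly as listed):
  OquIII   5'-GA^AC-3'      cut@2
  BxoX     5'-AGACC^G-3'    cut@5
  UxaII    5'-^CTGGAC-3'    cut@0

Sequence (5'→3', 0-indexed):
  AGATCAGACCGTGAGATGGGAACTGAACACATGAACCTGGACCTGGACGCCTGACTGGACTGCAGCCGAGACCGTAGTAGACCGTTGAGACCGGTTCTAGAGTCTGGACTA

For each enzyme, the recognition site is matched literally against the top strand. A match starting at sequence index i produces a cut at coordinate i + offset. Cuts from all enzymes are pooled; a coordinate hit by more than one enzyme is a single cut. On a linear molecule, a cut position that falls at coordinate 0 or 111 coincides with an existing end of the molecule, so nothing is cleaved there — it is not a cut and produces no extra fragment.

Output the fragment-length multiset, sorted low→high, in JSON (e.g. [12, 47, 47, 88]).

[2,5,6,8,8,9,10,10,11,11,12,19]

Scan for sites:
  OquIII (GAAC, off=2): starts [19, 24, 32] → cuts [21, 26, 34]
  BxoX (AGACCG, off=5): starts [5, 68, 78, 87] → cuts [10, 73, 83, 92]
  UxaII (CTGGAC, off=0): starts [36, 42, 54, 103] → cuts [36, 42, 54, 103]

All cut coordinates (distinct, sorted): [10, 21, 26, 34, 36, 42, 54, 73, 83, 92, 103]

Fragments:
  [0,10): 10 bp
  [10,21): 11 bp
  [21,26): 5 bp
  [26,34): 8 bp
  [34,36): 2 bp
  [36,42): 6 bp
  [42,54): 12 bp
  [54,73): 19 bp
  [73,83): 10 bp
  [83,92): 9 bp
  [92,103): 11 bp
  [103,111): 8 bp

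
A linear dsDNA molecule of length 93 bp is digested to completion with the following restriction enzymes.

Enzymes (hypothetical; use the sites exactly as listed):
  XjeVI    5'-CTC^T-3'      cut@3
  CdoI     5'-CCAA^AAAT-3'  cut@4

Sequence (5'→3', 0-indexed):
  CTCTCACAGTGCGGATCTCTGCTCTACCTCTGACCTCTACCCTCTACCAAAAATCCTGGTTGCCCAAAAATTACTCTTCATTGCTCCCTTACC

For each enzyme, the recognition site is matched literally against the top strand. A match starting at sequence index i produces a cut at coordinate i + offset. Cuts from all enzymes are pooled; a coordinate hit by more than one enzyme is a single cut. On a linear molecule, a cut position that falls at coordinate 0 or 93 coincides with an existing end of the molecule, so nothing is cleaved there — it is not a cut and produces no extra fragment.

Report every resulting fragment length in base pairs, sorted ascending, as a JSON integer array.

Scan for sites:
  XjeVI CTCT/3: at [0, 16, 21, 27, 34, 41, 73] ⇒ [3, 19, 24, 30, 37, 44, 76]
  CdoI CCAAAAAT/4: at [46, 63] ⇒ [50, 67]

All cut coordinates (distinct, sorted): [3, 19, 24, 30, 37, 44, 50, 67, 76]

Fragment lengths:
  [0,3): 3 bp
  [3,19): 16 bp
  [19,24): 5 bp
  [24,30): 6 bp
  [30,37): 7 bp
  [37,44): 7 bp
  [44,50): 6 bp
  [50,67): 17 bp
  [67,76): 9 bp
  [76,93): 17 bp

[3,5,6,6,7,7,9,16,17,17]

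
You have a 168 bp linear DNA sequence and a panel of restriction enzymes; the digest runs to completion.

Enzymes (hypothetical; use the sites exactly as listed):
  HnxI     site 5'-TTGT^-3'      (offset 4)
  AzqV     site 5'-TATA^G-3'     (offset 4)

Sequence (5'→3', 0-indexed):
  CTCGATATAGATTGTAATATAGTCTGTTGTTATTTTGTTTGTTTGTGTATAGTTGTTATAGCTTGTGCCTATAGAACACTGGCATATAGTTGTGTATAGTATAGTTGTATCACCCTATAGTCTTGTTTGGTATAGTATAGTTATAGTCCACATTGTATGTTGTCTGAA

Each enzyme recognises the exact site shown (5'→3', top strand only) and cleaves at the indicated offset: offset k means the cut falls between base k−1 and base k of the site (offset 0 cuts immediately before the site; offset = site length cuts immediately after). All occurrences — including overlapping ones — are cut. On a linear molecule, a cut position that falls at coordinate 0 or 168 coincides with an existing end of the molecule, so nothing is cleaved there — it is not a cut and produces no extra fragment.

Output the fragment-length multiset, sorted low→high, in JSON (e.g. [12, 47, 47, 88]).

Scan for sites:
  HnxI TTGT/4: at [11, 26, 34, 38, 42, 52, 62, 89, 104, 122, 152, 159] ⇒ [15, 30, 38, 42, 46, 56, 66, 93, 108, 126, 156, 163]
  AzqV TATAG/4: at [5, 17, 47, 56, 69, 84, 94, 99, 115, 130, 135, 141] ⇒ [9, 21, 51, 60, 73, 88, 98, 103, 119, 134, 139, 145]

All cut coordinates (distinct, sorted): [9, 15, 21, 30, 38, 42, 46, 51, 56, 60, 66, 73, 88, 93, 98, 103, 108, 119, 126, 134, 139, 145, 156, 163]

Fragment lengths:
  [0,9): 9 bp
  [9,15): 6 bp
  [15,21): 6 bp
  [21,30): 9 bp
  [30,38): 8 bp
  [38,42): 4 bp
  [42,46): 4 bp
  [46,51): 5 bp
  [51,56): 5 bp
  [56,60): 4 bp
  [60,66): 6 bp
  [66,73): 7 bp
  [73,88): 15 bp
  [88,93): 5 bp
  [93,98): 5 bp
  [98,103): 5 bp
  [103,108): 5 bp
  [108,119): 11 bp
  [119,126): 7 bp
  [126,134): 8 bp
  [134,139): 5 bp
  [139,145): 6 bp
  [145,156): 11 bp
  [156,163): 7 bp
  [163,168): 5 bp

[4,4,4,5,5,5,5,5,5,5,5,6,6,6,6,7,7,7,8,8,9,9,11,11,15]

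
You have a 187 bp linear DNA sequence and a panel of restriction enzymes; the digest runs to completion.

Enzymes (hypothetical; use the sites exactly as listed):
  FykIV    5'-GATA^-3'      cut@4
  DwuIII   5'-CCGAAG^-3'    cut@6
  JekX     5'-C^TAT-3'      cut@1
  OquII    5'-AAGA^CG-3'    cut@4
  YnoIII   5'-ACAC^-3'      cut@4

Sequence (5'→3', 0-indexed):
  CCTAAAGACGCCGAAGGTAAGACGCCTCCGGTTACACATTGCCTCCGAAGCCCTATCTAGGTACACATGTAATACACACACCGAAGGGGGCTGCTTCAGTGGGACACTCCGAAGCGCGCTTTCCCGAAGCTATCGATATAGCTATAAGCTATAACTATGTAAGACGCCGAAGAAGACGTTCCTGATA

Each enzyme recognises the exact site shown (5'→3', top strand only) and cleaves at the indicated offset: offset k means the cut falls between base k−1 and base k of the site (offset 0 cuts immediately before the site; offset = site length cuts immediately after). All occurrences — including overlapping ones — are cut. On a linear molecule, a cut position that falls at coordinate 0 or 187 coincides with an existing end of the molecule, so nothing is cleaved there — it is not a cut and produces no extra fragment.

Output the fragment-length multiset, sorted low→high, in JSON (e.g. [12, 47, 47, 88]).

[1,2,2,3,4,4,5,6,6,7,7,8,8,8,8,9,11,11,13,13,15,15,21]

Site scan:
  FykIV GATA/4: at [134, 183] ⇒ [138] (position 187 is a terminus of the linear molecule — no cut)
  DwuIII CCGAAG/6: at [10, 44, 80, 108, 123, 166] ⇒ [16, 50, 86, 114, 129, 172]
  JekX CTAT/1: at [52, 129, 141, 148, 154] ⇒ [53, 130, 142, 149, 155]
  OquII AAGACG/4: at [4, 18, 160, 172] ⇒ [8, 22, 164, 176]
  YnoIII ACAC/4: at [33, 62, 73, 75, 77, 103] ⇒ [37, 66, 77, 79, 81, 107]

All cut coordinates (distinct, sorted): [8, 16, 22, 37, 50, 53, 66, 77, 79, 81, 86, 107, 114, 129, 130, 138, 142, 149, 155, 164, 172, 176]

Fragments:
  [0,8): 8 bp
  [8,16): 8 bp
  [16,22): 6 bp
  [22,37): 15 bp
  [37,50): 13 bp
  [50,53): 3 bp
  [53,66): 13 bp
  [66,77): 11 bp
  [77,79): 2 bp
  [79,81): 2 bp
  [81,86): 5 bp
  [86,107): 21 bp
  [107,114): 7 bp
  [114,129): 15 bp
  [129,130): 1 bp
  [130,138): 8 bp
  [138,142): 4 bp
  [142,149): 7 bp
  [149,155): 6 bp
  [155,164): 9 bp
  [164,172): 8 bp
  [172,176): 4 bp
  [176,187): 11 bp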